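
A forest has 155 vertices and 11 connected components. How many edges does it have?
144 (Each of the 11 component trees on V_i vertices has V_i - 1 edges; summing gives V - C = 155 - 11 = 144)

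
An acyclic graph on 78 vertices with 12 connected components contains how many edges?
66 (Each of the 12 component trees on V_i vertices has V_i - 1 edges; summing gives V - C = 78 - 12 = 66)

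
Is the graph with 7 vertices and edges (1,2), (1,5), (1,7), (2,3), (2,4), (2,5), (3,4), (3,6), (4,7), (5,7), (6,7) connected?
Yes (BFS from 1 visits [1, 2, 5, 7, 3, 4, 6] — all 7 vertices reached)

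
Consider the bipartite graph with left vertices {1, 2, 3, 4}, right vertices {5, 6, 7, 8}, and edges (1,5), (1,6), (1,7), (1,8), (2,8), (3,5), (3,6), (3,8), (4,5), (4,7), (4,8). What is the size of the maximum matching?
4 (matching: (1,5), (2,8), (3,6), (4,7); upper bound min(|L|,|R|) = min(4,4) = 4)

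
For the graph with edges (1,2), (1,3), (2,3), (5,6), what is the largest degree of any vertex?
2 (attained at vertices 1, 2, 3)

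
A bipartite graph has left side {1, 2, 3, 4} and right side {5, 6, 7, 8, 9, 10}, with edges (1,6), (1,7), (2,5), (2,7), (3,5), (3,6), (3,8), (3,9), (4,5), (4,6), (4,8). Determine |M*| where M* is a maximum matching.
4 (matching: (1,6), (2,7), (3,9), (4,8); upper bound min(|L|,|R|) = min(4,6) = 4)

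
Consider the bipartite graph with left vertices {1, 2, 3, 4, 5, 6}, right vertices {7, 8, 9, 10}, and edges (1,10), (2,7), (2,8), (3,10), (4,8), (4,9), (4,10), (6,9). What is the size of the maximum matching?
4 (matching: (1,10), (2,7), (4,8), (6,9); upper bound min(|L|,|R|) = min(6,4) = 4)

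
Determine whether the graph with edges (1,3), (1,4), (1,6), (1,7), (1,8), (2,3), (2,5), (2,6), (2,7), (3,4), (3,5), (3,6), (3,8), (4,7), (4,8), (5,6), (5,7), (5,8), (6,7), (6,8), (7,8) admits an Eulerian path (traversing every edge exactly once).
Yes (the graph is connected and exactly 2 vertices have odd degree: {1, 5}; any Eulerian path must start and end at those)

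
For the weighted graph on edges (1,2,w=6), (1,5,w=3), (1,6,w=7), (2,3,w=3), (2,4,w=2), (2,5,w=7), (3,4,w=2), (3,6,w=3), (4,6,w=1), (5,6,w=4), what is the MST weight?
12 (MST edges: (1,5,w=3), (2,4,w=2), (3,4,w=2), (4,6,w=1), (5,6,w=4); sum of weights 3 + 2 + 2 + 1 + 4 = 12)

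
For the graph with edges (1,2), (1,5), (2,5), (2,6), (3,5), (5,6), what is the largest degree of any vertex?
4 (attained at vertex 5)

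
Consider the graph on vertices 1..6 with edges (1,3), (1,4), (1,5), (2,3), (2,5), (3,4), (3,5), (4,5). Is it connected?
No, it has 2 components: {1, 2, 3, 4, 5}, {6}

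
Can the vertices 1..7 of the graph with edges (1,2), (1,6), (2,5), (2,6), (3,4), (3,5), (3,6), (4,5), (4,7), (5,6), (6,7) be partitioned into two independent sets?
No (odd cycle of length 3: 2 -> 1 -> 6 -> 2)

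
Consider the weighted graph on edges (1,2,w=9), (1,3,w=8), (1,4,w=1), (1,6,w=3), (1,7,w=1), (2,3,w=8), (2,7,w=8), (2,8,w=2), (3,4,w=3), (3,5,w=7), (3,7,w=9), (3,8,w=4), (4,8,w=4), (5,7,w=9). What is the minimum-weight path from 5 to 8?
11 (path: 5 -> 3 -> 8; weights 7 + 4 = 11)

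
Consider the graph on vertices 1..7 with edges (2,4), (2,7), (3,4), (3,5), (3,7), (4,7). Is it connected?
No, it has 3 components: {1}, {2, 3, 4, 5, 7}, {6}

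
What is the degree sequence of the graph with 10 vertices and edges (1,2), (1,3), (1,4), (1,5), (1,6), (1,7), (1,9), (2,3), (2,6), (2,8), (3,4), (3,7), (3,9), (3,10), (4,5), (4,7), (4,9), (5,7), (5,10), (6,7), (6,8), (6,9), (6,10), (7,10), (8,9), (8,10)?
[7, 6, 6, 6, 5, 5, 5, 4, 4, 4] (degrees: deg(1)=7, deg(2)=4, deg(3)=6, deg(4)=5, deg(5)=4, deg(6)=6, deg(7)=6, deg(8)=4, deg(9)=5, deg(10)=5)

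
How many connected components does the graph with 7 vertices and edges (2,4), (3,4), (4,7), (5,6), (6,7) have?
2 (components: {1}, {2, 3, 4, 5, 6, 7})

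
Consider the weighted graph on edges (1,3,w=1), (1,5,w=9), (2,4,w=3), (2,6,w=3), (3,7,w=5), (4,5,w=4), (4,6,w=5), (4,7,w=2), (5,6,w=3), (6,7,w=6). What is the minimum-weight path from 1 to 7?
6 (path: 1 -> 3 -> 7; weights 1 + 5 = 6)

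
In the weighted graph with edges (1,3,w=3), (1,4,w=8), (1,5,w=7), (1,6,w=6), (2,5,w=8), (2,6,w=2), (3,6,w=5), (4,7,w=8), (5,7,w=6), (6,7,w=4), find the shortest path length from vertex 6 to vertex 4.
12 (path: 6 -> 7 -> 4; weights 4 + 8 = 12)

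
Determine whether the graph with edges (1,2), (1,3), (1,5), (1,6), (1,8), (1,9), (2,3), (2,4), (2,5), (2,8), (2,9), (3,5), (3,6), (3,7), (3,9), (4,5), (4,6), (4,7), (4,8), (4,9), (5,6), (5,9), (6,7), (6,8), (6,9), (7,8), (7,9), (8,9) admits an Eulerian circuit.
No (2 vertices have odd degree: {6, 7}; Eulerian circuit requires 0)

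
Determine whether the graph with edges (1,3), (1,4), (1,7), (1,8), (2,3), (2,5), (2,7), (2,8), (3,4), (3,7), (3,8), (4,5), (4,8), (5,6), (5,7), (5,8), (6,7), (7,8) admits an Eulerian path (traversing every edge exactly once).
Yes (the graph is connected and exactly 2 vertices have odd degree: {3, 5}; any Eulerian path must start and end at those)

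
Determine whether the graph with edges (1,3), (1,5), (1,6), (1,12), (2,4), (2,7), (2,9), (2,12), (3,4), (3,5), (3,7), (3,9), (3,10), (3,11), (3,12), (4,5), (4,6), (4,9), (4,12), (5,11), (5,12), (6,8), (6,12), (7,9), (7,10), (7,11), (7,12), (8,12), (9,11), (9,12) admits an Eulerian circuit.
No (2 vertices have odd degree: {5, 12}; Eulerian circuit requires 0)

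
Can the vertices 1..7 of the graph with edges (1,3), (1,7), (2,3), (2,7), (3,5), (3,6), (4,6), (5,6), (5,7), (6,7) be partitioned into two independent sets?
No (odd cycle of length 3: 5 -> 7 -> 6 -> 5)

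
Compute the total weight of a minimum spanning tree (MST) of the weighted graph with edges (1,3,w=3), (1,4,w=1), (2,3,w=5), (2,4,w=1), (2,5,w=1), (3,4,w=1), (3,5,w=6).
4 (MST edges: (1,4,w=1), (2,4,w=1), (2,5,w=1), (3,4,w=1); sum of weights 1 + 1 + 1 + 1 = 4)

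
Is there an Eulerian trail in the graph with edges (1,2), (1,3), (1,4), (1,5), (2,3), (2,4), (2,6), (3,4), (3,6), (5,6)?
Yes (the graph is connected and exactly 2 vertices have odd degree: {4, 6}; any Eulerian path must start and end at those)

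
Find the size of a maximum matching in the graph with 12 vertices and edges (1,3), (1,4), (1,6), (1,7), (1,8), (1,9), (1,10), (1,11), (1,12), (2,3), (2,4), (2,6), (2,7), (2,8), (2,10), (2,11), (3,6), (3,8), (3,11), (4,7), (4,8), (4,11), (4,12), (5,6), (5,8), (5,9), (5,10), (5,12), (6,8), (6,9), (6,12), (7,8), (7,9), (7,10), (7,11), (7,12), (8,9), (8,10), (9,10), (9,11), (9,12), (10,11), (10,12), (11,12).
6 (matching: (1,11), (2,7), (3,6), (4,12), (5,9), (8,10); upper bound floor(n/2) = floor(12/2) = 6)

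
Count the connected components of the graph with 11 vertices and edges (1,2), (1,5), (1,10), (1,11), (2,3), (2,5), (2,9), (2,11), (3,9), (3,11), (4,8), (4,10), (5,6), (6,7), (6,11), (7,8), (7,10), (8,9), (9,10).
1 (components: {1, 2, 3, 4, 5, 6, 7, 8, 9, 10, 11})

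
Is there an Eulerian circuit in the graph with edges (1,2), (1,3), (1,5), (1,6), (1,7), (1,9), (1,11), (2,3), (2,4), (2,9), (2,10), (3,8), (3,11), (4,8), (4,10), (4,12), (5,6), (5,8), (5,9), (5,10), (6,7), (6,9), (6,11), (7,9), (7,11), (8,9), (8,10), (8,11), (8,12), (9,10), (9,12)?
No (8 vertices have odd degree: {1, 2, 5, 6, 8, 10, 11, 12}; Eulerian circuit requires 0)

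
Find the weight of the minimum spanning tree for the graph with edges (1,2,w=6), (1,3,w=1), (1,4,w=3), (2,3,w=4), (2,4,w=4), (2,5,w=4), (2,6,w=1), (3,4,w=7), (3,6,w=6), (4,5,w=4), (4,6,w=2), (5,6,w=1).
8 (MST edges: (1,3,w=1), (1,4,w=3), (2,6,w=1), (4,6,w=2), (5,6,w=1); sum of weights 1 + 3 + 1 + 2 + 1 = 8)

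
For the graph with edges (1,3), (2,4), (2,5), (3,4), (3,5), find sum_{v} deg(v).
10 (handshake: sum of degrees = 2|E| = 2 x 5 = 10)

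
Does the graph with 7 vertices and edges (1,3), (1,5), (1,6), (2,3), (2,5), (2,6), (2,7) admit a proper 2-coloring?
Yes. Partition: {1, 2, 4}, {3, 5, 6, 7}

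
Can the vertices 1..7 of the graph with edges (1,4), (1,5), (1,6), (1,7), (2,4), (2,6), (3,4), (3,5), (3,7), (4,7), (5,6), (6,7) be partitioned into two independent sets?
No (odd cycle of length 3: 6 -> 1 -> 7 -> 6)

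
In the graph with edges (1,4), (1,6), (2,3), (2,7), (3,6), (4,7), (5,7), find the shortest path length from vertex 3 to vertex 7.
2 (path: 3 -> 2 -> 7, 2 edges)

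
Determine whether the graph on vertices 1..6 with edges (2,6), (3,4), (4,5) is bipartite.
Yes. Partition: {1, 2, 3, 5}, {4, 6}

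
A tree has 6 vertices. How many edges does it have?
5 (A tree on V vertices has V - 1 edges, so 6 - 1 = 5)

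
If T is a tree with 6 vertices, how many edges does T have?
5 (A tree on V vertices has V - 1 edges, so 6 - 1 = 5)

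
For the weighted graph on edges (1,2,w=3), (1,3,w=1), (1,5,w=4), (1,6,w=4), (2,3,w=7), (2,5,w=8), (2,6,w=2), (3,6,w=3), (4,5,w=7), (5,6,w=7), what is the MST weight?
17 (MST edges: (1,2,w=3), (1,3,w=1), (1,5,w=4), (2,6,w=2), (4,5,w=7); sum of weights 3 + 1 + 4 + 2 + 7 = 17)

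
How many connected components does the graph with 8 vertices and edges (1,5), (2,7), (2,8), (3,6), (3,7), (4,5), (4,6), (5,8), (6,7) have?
1 (components: {1, 2, 3, 4, 5, 6, 7, 8})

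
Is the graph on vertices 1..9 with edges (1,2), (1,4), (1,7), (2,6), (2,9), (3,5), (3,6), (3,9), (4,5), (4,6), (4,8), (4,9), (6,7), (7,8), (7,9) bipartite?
Yes. Partition: {1, 5, 6, 8, 9}, {2, 3, 4, 7}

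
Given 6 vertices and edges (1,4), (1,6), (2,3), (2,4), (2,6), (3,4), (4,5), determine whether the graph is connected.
Yes (BFS from 1 visits [1, 4, 6, 2, 3, 5] — all 6 vertices reached)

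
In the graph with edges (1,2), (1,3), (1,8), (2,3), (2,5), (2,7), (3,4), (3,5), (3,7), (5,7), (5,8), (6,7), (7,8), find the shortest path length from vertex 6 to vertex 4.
3 (path: 6 -> 7 -> 3 -> 4, 3 edges)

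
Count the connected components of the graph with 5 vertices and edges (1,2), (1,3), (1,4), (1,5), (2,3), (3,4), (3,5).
1 (components: {1, 2, 3, 4, 5})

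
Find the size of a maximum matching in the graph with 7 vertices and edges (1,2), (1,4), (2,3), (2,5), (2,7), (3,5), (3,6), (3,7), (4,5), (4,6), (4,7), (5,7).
3 (matching: (2,7), (3,6), (4,5); upper bound floor(n/2) = floor(7/2) = 3)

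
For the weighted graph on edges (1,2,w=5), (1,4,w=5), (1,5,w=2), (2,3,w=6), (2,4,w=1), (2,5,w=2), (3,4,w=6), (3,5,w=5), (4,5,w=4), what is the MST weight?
10 (MST edges: (1,5,w=2), (2,4,w=1), (2,5,w=2), (3,5,w=5); sum of weights 2 + 1 + 2 + 5 = 10)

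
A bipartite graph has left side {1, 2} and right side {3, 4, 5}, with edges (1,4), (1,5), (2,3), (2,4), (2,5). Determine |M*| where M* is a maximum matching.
2 (matching: (1,5), (2,4); upper bound min(|L|,|R|) = min(2,3) = 2)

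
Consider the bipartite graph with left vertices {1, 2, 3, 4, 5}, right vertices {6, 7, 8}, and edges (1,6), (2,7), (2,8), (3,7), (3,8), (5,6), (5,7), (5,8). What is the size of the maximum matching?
3 (matching: (1,6), (2,8), (3,7); upper bound min(|L|,|R|) = min(5,3) = 3)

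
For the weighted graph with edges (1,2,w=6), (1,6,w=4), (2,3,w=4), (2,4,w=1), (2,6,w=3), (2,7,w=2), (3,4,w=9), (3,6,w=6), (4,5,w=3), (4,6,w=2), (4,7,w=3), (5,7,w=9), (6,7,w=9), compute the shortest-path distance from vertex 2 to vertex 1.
6 (path: 2 -> 1; weights 6 = 6)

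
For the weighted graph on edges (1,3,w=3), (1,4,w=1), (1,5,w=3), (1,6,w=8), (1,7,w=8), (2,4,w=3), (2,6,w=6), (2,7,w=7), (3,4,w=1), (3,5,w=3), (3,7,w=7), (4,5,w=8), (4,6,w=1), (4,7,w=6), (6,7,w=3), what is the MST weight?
12 (MST edges: (1,4,w=1), (1,5,w=3), (2,4,w=3), (3,4,w=1), (4,6,w=1), (6,7,w=3); sum of weights 1 + 3 + 3 + 1 + 1 + 3 = 12)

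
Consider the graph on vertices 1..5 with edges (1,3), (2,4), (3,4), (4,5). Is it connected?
Yes (BFS from 1 visits [1, 3, 4, 2, 5] — all 5 vertices reached)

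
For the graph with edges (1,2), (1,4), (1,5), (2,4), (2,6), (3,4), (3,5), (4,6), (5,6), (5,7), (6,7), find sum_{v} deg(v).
22 (handshake: sum of degrees = 2|E| = 2 x 11 = 22)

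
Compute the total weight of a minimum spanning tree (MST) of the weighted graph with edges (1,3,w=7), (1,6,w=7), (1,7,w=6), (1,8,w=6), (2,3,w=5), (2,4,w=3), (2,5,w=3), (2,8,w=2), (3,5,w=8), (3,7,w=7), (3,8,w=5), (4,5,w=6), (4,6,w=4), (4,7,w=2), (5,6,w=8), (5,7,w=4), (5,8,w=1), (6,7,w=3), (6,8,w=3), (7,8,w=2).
21 (MST edges: (1,7,w=6), (2,3,w=5), (2,8,w=2), (4,7,w=2), (5,8,w=1), (6,7,w=3), (7,8,w=2); sum of weights 6 + 5 + 2 + 2 + 1 + 3 + 2 = 21)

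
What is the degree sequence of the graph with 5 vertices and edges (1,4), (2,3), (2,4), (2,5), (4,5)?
[3, 3, 2, 1, 1] (degrees: deg(1)=1, deg(2)=3, deg(3)=1, deg(4)=3, deg(5)=2)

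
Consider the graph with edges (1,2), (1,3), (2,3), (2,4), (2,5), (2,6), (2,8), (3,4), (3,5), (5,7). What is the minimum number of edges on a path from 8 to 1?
2 (path: 8 -> 2 -> 1, 2 edges)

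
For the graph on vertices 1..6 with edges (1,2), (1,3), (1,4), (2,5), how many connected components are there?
2 (components: {1, 2, 3, 4, 5}, {6})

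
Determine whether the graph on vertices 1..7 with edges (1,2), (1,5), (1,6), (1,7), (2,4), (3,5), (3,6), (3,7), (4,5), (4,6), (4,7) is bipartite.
Yes. Partition: {1, 3, 4}, {2, 5, 6, 7}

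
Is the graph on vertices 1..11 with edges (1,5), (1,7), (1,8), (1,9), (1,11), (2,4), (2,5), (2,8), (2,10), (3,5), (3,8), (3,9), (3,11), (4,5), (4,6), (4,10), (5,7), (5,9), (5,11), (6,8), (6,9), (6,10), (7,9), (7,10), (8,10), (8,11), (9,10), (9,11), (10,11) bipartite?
No (odd cycle of length 3: 8 -> 1 -> 11 -> 8)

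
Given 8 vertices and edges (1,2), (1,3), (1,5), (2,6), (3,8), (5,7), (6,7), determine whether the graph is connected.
No, it has 2 components: {1, 2, 3, 5, 6, 7, 8}, {4}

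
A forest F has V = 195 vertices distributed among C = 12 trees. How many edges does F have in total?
183 (Each of the 12 component trees on V_i vertices has V_i - 1 edges; summing gives V - C = 195 - 12 = 183)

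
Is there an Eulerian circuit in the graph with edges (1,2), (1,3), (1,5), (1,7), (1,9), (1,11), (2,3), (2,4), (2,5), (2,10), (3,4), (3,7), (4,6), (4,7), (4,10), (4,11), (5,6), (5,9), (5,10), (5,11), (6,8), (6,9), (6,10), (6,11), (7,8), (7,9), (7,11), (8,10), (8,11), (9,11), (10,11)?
No (2 vertices have odd degree: {2, 9}; Eulerian circuit requires 0)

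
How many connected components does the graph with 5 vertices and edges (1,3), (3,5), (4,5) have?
2 (components: {1, 3, 4, 5}, {2})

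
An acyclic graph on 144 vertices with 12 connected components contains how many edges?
132 (Each of the 12 component trees on V_i vertices has V_i - 1 edges; summing gives V - C = 144 - 12 = 132)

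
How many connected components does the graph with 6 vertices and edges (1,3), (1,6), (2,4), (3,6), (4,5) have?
2 (components: {1, 3, 6}, {2, 4, 5})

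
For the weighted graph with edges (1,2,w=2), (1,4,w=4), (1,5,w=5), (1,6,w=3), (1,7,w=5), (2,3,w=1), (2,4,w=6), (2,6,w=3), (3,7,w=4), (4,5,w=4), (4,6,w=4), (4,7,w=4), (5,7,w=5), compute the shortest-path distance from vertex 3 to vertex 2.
1 (path: 3 -> 2; weights 1 = 1)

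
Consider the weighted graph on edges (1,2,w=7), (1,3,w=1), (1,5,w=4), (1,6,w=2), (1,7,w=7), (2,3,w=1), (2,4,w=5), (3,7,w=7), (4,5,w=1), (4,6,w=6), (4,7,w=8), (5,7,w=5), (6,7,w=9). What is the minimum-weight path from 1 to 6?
2 (path: 1 -> 6; weights 2 = 2)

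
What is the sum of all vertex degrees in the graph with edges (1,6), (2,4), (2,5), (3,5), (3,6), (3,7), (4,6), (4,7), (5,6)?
18 (handshake: sum of degrees = 2|E| = 2 x 9 = 18)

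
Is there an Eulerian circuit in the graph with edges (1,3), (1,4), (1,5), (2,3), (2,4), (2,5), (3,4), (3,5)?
No (4 vertices have odd degree: {1, 2, 4, 5}; Eulerian circuit requires 0)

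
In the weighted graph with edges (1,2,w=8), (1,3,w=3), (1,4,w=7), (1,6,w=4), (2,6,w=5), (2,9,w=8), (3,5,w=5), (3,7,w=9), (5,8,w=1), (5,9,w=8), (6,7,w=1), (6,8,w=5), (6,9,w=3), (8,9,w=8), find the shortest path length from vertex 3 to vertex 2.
11 (path: 3 -> 1 -> 2; weights 3 + 8 = 11)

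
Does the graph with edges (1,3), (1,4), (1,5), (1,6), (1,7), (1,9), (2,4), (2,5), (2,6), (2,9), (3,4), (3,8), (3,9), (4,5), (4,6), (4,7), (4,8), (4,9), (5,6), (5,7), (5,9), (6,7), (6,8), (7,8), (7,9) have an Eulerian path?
Yes — and in fact it has an Eulerian circuit (the graph is connected and all 9 vertices have even degree)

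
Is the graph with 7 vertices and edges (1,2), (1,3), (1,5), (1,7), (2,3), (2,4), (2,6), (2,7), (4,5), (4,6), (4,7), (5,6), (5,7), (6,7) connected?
Yes (BFS from 1 visits [1, 2, 3, 5, 7, 4, 6] — all 7 vertices reached)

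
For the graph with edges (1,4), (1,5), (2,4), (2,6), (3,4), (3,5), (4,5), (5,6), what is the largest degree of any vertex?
4 (attained at vertices 4, 5)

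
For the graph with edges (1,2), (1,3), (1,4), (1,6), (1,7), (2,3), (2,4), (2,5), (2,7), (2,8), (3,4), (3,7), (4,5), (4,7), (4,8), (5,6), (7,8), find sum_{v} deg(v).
34 (handshake: sum of degrees = 2|E| = 2 x 17 = 34)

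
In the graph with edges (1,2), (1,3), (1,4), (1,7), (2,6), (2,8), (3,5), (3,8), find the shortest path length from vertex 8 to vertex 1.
2 (path: 8 -> 2 -> 1, 2 edges)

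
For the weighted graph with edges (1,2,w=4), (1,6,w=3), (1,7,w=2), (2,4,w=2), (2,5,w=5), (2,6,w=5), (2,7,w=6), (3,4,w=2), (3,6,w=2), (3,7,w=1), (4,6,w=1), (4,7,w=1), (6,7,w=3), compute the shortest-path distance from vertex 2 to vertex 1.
4 (path: 2 -> 1; weights 4 = 4)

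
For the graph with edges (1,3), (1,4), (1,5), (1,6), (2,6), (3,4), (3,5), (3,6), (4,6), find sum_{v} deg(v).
18 (handshake: sum of degrees = 2|E| = 2 x 9 = 18)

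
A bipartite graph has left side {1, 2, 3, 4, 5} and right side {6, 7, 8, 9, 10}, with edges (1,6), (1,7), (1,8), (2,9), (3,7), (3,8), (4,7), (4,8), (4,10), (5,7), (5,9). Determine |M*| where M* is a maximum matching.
5 (matching: (1,6), (2,9), (3,8), (4,10), (5,7); upper bound min(|L|,|R|) = min(5,5) = 5)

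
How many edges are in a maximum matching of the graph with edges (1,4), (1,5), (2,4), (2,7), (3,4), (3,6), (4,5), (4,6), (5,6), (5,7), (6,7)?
3 (matching: (1,4), (2,7), (5,6); upper bound floor(n/2) = floor(7/2) = 3)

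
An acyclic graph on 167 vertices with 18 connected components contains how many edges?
149 (Each of the 18 component trees on V_i vertices has V_i - 1 edges; summing gives V - C = 167 - 18 = 149)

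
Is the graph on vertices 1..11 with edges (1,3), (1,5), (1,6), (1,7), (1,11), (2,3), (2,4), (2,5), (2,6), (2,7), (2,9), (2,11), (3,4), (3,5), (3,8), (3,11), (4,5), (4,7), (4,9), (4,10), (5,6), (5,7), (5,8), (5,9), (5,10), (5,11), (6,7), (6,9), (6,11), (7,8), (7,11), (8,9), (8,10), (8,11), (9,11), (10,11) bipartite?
No (odd cycle of length 3: 11 -> 1 -> 3 -> 11)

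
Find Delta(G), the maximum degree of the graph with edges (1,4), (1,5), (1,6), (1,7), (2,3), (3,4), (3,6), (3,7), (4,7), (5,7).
4 (attained at vertices 1, 3, 7)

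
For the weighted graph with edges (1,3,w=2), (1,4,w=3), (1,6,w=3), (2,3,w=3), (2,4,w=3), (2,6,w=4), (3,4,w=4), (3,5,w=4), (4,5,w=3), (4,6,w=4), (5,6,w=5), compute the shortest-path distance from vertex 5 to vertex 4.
3 (path: 5 -> 4; weights 3 = 3)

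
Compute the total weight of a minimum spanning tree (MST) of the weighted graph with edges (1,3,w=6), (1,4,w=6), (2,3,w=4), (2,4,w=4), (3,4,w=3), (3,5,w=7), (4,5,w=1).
14 (MST edges: (1,3,w=6), (2,3,w=4), (3,4,w=3), (4,5,w=1); sum of weights 6 + 4 + 3 + 1 = 14)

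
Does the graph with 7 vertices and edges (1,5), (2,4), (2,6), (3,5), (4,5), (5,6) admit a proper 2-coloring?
Yes. Partition: {1, 3, 4, 6, 7}, {2, 5}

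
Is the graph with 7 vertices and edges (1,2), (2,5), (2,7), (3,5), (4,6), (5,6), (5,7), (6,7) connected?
Yes (BFS from 1 visits [1, 2, 5, 7, 3, 6, 4] — all 7 vertices reached)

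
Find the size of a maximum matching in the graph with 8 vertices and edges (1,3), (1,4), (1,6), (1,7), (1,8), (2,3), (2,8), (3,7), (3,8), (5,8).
3 (matching: (1,6), (3,7), (5,8); upper bound floor(n/2) = floor(8/2) = 4)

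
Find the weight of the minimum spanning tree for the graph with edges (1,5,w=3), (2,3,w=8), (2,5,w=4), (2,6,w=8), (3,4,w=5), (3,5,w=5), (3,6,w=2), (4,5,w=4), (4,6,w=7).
18 (MST edges: (1,5,w=3), (2,5,w=4), (3,5,w=5), (3,6,w=2), (4,5,w=4); sum of weights 3 + 4 + 5 + 2 + 4 = 18)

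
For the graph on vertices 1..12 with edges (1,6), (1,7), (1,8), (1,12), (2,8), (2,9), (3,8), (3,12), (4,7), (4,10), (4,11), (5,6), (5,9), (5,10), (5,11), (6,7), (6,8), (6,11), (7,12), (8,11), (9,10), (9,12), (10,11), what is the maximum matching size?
6 (matching: (1,8), (2,9), (3,12), (4,10), (5,11), (6,7); upper bound floor(n/2) = floor(12/2) = 6)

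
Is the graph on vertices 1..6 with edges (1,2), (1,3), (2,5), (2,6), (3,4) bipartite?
Yes. Partition: {1, 4, 5, 6}, {2, 3}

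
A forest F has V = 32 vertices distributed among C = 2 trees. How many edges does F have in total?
30 (Each of the 2 component trees on V_i vertices has V_i - 1 edges; summing gives V - C = 32 - 2 = 30)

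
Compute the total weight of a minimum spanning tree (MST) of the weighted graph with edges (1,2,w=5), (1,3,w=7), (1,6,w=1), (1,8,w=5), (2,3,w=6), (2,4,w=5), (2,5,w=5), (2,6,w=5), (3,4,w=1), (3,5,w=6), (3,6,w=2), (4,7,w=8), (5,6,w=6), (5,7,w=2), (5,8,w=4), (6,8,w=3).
18 (MST edges: (1,2,w=5), (1,6,w=1), (3,4,w=1), (3,6,w=2), (5,7,w=2), (5,8,w=4), (6,8,w=3); sum of weights 5 + 1 + 1 + 2 + 2 + 4 + 3 = 18)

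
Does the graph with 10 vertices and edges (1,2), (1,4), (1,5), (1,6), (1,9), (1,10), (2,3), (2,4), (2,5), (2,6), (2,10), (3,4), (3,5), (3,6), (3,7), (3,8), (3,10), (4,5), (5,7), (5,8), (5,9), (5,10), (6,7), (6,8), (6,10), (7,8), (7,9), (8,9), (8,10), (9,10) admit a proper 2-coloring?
No (odd cycle of length 3: 10 -> 1 -> 5 -> 10)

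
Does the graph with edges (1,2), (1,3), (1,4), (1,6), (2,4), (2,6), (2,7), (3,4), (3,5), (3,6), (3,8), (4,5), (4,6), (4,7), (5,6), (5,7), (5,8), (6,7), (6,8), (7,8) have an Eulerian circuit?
No (4 vertices have odd degree: {3, 5, 6, 7}; Eulerian circuit requires 0)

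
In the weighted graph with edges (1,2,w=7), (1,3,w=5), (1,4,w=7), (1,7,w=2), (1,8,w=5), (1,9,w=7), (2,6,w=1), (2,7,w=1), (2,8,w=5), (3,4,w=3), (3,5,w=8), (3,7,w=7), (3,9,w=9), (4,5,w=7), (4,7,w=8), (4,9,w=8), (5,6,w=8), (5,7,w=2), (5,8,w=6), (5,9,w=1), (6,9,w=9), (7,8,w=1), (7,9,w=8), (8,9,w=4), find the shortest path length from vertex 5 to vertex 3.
8 (path: 5 -> 3; weights 8 = 8)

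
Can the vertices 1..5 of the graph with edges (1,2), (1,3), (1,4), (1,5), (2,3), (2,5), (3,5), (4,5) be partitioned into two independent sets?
No (odd cycle of length 3: 4 -> 1 -> 5 -> 4)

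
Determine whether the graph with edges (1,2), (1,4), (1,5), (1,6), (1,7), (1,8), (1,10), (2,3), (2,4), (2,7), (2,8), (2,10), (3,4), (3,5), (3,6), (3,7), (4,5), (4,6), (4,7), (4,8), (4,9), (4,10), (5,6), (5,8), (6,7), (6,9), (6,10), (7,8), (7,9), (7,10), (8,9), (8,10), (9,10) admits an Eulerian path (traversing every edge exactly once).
No (8 vertices have odd degree: {1, 3, 4, 5, 6, 8, 9, 10}; Eulerian path requires 0 or 2)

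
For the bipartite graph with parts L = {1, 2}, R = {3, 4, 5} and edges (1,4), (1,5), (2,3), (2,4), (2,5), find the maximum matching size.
2 (matching: (1,5), (2,4); upper bound min(|L|,|R|) = min(2,3) = 2)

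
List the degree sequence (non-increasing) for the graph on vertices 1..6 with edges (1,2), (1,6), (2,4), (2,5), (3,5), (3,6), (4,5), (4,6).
[3, 3, 3, 3, 2, 2] (degrees: deg(1)=2, deg(2)=3, deg(3)=2, deg(4)=3, deg(5)=3, deg(6)=3)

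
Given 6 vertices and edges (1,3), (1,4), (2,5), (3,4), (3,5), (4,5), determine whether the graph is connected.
No, it has 2 components: {1, 2, 3, 4, 5}, {6}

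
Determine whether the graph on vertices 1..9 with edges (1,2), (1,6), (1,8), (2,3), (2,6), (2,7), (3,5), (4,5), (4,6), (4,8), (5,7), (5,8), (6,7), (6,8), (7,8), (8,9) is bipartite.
No (odd cycle of length 3: 8 -> 1 -> 6 -> 8)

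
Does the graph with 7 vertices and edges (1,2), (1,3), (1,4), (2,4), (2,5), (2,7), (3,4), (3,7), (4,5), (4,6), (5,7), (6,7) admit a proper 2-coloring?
No (odd cycle of length 3: 4 -> 1 -> 3 -> 4)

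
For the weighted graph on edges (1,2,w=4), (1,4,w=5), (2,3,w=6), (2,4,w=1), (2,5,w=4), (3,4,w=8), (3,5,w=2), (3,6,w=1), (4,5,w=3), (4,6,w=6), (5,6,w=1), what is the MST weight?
10 (MST edges: (1,2,w=4), (2,4,w=1), (3,6,w=1), (4,5,w=3), (5,6,w=1); sum of weights 4 + 1 + 1 + 3 + 1 = 10)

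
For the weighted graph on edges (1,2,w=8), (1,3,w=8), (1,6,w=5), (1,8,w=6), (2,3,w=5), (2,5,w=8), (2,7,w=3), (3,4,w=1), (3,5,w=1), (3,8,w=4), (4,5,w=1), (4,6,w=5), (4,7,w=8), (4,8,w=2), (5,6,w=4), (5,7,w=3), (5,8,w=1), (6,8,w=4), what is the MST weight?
18 (MST edges: (1,6,w=5), (2,7,w=3), (3,4,w=1), (3,5,w=1), (5,6,w=4), (5,7,w=3), (5,8,w=1); sum of weights 5 + 3 + 1 + 1 + 4 + 3 + 1 = 18)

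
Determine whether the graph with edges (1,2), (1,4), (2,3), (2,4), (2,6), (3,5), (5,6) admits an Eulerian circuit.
Yes (the graph is connected and all 6 vertices have even degree)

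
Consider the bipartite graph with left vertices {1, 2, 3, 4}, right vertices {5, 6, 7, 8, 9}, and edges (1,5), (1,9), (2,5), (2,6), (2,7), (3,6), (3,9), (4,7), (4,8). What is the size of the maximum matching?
4 (matching: (1,9), (2,7), (3,6), (4,8); upper bound min(|L|,|R|) = min(4,5) = 4)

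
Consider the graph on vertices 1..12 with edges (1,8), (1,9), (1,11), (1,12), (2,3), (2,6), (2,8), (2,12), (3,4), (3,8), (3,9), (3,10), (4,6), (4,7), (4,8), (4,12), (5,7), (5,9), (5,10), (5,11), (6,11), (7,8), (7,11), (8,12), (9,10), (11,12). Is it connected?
Yes (BFS from 1 visits [1, 8, 9, 11, 12, 2, 3, 4, 7, 5, 10, 6] — all 12 vertices reached)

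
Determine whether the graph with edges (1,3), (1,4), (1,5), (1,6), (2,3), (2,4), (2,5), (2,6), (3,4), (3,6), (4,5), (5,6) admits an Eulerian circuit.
Yes (the graph is connected and all 6 vertices have even degree)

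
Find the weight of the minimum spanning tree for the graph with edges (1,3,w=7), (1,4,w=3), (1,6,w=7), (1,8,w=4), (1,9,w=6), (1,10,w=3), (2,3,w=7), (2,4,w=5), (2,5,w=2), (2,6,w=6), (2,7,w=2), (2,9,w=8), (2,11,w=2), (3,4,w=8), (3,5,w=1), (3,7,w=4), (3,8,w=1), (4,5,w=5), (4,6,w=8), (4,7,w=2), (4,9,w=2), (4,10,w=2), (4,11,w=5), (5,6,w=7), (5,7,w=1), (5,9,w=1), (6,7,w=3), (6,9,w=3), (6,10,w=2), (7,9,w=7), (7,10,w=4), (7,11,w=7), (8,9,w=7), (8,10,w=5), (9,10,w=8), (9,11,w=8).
17 (MST edges: (1,10,w=3), (2,5,w=2), (2,11,w=2), (3,5,w=1), (3,8,w=1), (4,7,w=2), (4,10,w=2), (5,7,w=1), (5,9,w=1), (6,10,w=2); sum of weights 3 + 2 + 2 + 1 + 1 + 2 + 2 + 1 + 1 + 2 = 17)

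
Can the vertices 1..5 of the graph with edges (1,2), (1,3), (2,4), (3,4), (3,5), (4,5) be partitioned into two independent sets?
No (odd cycle of length 3: 4 -> 3 -> 5 -> 4)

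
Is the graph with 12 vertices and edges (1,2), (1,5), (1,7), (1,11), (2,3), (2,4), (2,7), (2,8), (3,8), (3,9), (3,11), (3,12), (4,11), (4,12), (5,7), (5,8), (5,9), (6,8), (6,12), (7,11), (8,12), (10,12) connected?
Yes (BFS from 1 visits [1, 2, 5, 7, 11, 3, 4, 8, 9, 12, 6, 10] — all 12 vertices reached)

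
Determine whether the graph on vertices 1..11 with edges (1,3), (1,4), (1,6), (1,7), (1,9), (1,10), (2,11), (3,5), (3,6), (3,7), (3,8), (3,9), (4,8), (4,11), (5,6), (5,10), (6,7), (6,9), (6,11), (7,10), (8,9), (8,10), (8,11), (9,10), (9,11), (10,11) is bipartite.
No (odd cycle of length 3: 7 -> 1 -> 6 -> 7)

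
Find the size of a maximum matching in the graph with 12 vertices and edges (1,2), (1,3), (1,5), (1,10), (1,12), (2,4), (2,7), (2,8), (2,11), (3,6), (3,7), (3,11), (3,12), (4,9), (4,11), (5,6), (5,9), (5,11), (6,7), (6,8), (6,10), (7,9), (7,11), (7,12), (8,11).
6 (matching: (1,10), (2,4), (3,12), (5,9), (6,8), (7,11); upper bound floor(n/2) = floor(12/2) = 6)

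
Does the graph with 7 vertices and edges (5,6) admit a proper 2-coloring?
Yes. Partition: {1, 2, 3, 4, 5, 7}, {6}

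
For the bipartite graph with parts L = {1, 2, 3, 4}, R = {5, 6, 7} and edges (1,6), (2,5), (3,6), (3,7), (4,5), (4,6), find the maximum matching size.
3 (matching: (1,6), (2,5), (3,7); upper bound min(|L|,|R|) = min(4,3) = 3)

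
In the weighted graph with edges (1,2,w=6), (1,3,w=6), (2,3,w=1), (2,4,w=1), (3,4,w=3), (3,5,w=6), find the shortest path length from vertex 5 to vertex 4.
8 (path: 5 -> 3 -> 2 -> 4; weights 6 + 1 + 1 = 8)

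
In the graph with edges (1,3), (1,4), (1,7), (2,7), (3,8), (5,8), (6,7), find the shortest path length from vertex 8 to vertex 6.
4 (path: 8 -> 3 -> 1 -> 7 -> 6, 4 edges)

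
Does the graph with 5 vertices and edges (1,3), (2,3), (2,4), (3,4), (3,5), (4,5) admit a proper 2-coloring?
No (odd cycle of length 3: 2 -> 3 -> 4 -> 2)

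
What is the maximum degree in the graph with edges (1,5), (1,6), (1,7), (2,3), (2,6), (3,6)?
3 (attained at vertices 1, 6)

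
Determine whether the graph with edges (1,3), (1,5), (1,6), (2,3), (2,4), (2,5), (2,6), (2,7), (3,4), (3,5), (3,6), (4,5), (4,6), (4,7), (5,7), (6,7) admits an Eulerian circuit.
No (6 vertices have odd degree: {1, 2, 3, 4, 5, 6}; Eulerian circuit requires 0)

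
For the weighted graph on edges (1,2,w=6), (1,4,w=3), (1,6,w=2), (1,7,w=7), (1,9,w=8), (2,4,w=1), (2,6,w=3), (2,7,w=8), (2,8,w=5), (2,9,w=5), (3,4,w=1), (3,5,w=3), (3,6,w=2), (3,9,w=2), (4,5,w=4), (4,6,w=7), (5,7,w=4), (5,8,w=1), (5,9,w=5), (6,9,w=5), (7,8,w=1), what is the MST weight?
13 (MST edges: (1,6,w=2), (2,4,w=1), (3,4,w=1), (3,5,w=3), (3,6,w=2), (3,9,w=2), (5,8,w=1), (7,8,w=1); sum of weights 2 + 1 + 1 + 3 + 2 + 2 + 1 + 1 = 13)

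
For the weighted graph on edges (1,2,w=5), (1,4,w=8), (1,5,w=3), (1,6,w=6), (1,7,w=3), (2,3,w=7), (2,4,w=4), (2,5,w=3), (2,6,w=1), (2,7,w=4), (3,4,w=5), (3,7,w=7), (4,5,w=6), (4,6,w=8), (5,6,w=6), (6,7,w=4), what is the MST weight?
19 (MST edges: (1,5,w=3), (1,7,w=3), (2,4,w=4), (2,5,w=3), (2,6,w=1), (3,4,w=5); sum of weights 3 + 3 + 4 + 3 + 1 + 5 = 19)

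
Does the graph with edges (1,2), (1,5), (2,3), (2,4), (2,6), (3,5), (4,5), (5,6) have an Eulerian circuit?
Yes (the graph is connected and all 6 vertices have even degree)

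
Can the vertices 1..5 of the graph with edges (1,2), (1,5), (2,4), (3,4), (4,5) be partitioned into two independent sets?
Yes. Partition: {1, 4}, {2, 3, 5}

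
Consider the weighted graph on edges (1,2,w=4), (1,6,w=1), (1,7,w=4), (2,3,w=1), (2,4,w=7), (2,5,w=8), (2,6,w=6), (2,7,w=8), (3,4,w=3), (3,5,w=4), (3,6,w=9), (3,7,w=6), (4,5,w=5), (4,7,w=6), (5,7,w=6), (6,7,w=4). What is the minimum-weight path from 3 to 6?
6 (path: 3 -> 2 -> 1 -> 6; weights 1 + 4 + 1 = 6)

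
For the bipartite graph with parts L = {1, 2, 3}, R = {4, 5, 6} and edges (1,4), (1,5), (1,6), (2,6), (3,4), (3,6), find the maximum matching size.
3 (matching: (1,5), (2,6), (3,4); upper bound min(|L|,|R|) = min(3,3) = 3)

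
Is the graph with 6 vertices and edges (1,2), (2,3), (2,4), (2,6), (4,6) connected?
No, it has 2 components: {1, 2, 3, 4, 6}, {5}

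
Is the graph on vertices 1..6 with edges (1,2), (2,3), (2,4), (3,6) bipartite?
Yes. Partition: {1, 3, 4, 5}, {2, 6}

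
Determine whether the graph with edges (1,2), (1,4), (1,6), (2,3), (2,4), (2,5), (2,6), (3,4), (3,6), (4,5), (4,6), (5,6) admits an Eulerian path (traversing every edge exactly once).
No (6 vertices have odd degree: {1, 2, 3, 4, 5, 6}; Eulerian path requires 0 or 2)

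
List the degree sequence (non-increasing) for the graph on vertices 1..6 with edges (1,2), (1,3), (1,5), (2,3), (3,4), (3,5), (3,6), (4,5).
[5, 3, 3, 2, 2, 1] (degrees: deg(1)=3, deg(2)=2, deg(3)=5, deg(4)=2, deg(5)=3, deg(6)=1)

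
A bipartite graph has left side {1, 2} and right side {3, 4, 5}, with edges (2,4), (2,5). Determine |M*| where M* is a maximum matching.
1 (matching: (2,5); upper bound min(|L|,|R|) = min(2,3) = 2)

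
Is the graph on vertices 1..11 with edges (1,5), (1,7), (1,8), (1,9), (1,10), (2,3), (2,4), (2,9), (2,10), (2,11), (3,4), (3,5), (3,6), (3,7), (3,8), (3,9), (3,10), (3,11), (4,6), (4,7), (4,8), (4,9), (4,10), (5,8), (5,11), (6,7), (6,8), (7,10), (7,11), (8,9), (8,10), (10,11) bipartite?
No (odd cycle of length 3: 8 -> 1 -> 10 -> 8)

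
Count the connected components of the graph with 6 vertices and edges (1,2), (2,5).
4 (components: {1, 2, 5}, {3}, {4}, {6})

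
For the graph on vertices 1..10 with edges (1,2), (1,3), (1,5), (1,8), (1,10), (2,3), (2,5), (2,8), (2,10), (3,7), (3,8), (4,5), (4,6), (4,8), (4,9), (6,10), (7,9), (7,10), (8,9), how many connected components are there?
1 (components: {1, 2, 3, 4, 5, 6, 7, 8, 9, 10})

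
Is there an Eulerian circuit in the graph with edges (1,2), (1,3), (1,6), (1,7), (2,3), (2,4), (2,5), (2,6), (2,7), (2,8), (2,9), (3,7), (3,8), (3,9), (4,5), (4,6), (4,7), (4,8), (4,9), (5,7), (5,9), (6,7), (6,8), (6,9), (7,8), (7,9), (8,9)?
No (2 vertices have odd degree: {3, 9}; Eulerian circuit requires 0)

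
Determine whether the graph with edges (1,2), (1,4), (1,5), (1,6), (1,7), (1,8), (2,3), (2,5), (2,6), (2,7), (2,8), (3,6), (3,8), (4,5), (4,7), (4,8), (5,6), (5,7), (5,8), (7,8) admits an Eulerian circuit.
No (2 vertices have odd degree: {3, 7}; Eulerian circuit requires 0)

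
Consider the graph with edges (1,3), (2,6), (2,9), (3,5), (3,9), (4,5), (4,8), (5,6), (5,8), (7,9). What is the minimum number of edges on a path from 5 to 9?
2 (path: 5 -> 3 -> 9, 2 edges)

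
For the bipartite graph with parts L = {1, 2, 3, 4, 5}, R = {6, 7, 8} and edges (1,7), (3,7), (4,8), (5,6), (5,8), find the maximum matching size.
3 (matching: (1,7), (4,8), (5,6); upper bound min(|L|,|R|) = min(5,3) = 3)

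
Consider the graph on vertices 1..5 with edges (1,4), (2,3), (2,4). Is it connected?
No, it has 2 components: {1, 2, 3, 4}, {5}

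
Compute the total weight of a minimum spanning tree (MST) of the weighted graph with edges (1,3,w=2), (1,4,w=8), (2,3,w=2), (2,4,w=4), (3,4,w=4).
8 (MST edges: (1,3,w=2), (2,3,w=2), (2,4,w=4); sum of weights 2 + 2 + 4 = 8)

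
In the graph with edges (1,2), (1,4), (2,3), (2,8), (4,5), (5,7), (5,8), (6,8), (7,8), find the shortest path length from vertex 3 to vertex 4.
3 (path: 3 -> 2 -> 1 -> 4, 3 edges)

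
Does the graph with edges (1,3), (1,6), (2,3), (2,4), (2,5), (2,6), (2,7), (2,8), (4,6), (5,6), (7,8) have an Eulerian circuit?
Yes (the graph is connected and all 8 vertices have even degree)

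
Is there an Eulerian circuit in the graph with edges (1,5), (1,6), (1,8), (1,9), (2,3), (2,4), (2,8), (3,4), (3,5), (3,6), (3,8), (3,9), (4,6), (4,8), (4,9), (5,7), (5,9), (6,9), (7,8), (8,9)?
No (2 vertices have odd degree: {2, 4}; Eulerian circuit requires 0)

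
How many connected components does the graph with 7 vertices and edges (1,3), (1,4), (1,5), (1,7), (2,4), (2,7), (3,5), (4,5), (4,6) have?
1 (components: {1, 2, 3, 4, 5, 6, 7})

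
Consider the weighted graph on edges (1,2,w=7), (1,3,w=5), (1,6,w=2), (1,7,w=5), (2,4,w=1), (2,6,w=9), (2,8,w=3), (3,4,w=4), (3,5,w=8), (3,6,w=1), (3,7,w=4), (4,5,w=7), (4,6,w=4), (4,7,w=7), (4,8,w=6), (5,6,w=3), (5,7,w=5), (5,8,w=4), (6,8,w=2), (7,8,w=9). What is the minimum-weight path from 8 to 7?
7 (path: 8 -> 6 -> 3 -> 7; weights 2 + 1 + 4 = 7)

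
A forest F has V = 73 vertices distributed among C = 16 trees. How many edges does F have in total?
57 (Each of the 16 component trees on V_i vertices has V_i - 1 edges; summing gives V - C = 73 - 16 = 57)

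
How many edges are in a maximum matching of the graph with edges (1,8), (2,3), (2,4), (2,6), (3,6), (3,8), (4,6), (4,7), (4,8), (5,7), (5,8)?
4 (matching: (1,8), (2,4), (3,6), (5,7); upper bound floor(n/2) = floor(8/2) = 4)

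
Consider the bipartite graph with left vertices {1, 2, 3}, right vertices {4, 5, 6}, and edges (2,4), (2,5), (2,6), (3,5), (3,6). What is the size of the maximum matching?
2 (matching: (2,6), (3,5); upper bound min(|L|,|R|) = min(3,3) = 3)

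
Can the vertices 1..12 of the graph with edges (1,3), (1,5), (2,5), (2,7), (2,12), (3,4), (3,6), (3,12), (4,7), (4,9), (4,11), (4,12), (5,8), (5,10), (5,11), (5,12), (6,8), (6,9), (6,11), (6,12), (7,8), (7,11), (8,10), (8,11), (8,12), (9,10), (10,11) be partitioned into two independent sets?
No (odd cycle of length 3: 2 -> 5 -> 12 -> 2)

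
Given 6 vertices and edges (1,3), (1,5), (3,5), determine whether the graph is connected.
No, it has 4 components: {1, 3, 5}, {2}, {4}, {6}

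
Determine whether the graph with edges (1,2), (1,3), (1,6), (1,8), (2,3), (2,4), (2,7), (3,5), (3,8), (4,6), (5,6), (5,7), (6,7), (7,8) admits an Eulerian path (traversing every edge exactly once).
Yes (the graph is connected and exactly 2 vertices have odd degree: {5, 8}; any Eulerian path must start and end at those)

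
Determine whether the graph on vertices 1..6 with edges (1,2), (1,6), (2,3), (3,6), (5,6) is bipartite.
Yes. Partition: {1, 3, 4, 5}, {2, 6}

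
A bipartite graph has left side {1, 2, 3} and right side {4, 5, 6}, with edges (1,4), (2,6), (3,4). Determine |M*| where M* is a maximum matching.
2 (matching: (1,4), (2,6); upper bound min(|L|,|R|) = min(3,3) = 3)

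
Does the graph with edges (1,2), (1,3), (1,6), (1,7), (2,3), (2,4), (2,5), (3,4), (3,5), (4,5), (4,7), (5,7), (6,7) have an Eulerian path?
Yes — and in fact it has an Eulerian circuit (the graph is connected and all 7 vertices have even degree)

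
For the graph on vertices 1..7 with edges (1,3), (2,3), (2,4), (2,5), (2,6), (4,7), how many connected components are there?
1 (components: {1, 2, 3, 4, 5, 6, 7})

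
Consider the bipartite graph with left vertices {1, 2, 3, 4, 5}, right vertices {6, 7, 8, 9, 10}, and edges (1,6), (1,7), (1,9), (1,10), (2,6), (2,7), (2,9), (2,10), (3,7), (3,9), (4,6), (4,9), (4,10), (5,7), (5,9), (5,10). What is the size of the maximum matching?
4 (matching: (1,10), (2,9), (3,7), (4,6); upper bound min(|L|,|R|) = min(5,5) = 5)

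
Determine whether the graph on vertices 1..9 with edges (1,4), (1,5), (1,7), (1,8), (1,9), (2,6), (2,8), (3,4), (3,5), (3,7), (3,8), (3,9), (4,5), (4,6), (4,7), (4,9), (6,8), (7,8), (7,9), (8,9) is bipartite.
No (odd cycle of length 3: 5 -> 1 -> 4 -> 5)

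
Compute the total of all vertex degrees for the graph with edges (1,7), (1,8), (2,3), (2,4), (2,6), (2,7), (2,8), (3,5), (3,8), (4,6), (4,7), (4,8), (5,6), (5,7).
28 (handshake: sum of degrees = 2|E| = 2 x 14 = 28)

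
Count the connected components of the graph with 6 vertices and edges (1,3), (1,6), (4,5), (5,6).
2 (components: {1, 3, 4, 5, 6}, {2})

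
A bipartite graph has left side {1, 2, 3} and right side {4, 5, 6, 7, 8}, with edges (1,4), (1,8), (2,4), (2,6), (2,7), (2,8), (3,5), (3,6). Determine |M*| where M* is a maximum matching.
3 (matching: (1,8), (2,7), (3,6); upper bound min(|L|,|R|) = min(3,5) = 3)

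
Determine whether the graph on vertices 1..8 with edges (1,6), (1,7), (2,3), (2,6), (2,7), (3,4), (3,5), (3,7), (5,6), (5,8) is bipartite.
No (odd cycle of length 3: 3 -> 7 -> 2 -> 3)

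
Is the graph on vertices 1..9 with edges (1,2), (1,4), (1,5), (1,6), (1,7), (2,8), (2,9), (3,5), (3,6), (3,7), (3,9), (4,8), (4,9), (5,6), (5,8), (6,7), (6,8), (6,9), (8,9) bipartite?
No (odd cycle of length 3: 6 -> 1 -> 5 -> 6)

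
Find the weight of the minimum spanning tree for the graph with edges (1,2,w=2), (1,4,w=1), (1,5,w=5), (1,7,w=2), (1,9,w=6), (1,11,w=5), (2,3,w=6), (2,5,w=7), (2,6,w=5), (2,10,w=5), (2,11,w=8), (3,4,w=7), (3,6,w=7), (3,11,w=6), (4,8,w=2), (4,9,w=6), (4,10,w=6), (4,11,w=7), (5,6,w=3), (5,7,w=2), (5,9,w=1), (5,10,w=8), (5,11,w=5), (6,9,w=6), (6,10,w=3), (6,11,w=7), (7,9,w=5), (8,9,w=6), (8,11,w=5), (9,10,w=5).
27 (MST edges: (1,2,w=2), (1,4,w=1), (1,7,w=2), (1,11,w=5), (2,3,w=6), (4,8,w=2), (5,6,w=3), (5,7,w=2), (5,9,w=1), (6,10,w=3); sum of weights 2 + 1 + 2 + 5 + 6 + 2 + 3 + 2 + 1 + 3 = 27)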